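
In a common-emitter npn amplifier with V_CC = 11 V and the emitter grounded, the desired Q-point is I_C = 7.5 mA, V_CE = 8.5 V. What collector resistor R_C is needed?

R_C ≈ 0.33 kΩ

Collector loop: V_CC = I_C·R_C + V_CE.
R_C = (V_CC − V_CE)/I_C = (11 − 8.5)/7.5 = 0.333 kΩ.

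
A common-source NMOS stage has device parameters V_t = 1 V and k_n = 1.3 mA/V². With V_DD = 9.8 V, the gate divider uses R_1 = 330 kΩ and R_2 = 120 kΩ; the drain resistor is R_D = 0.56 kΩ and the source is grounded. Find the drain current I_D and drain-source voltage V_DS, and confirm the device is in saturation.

V_G = V_DD·R_2/(R_1+R_2) = 9.8×120/450 = 2.61 V. With the source grounded, V_GS = V_G = 2.61 V.
Assume saturation: I_D = (k_n/2)(V_GS − V_t)² = (1.3/2)×(2.61 − 1)² = 0.65×1.61² = 1.69 mA.
V_DS = V_DD − I_D·R_D = 9.8 − 1.69×0.56 = 8.85 V.
Saturation requires V_DS ≥ V_GS − V_t = 1.61 V; 8.85 ≥ 1.61 ✓.

I_D ≈ 1.7 mA, V_DS ≈ 8.9 V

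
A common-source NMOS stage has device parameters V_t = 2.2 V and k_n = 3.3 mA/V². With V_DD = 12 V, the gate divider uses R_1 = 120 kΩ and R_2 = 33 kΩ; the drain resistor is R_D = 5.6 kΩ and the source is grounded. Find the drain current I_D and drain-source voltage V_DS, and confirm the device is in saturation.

V_G = V_DD·R_2/(R_1+R_2) = 12×33/153 = 2.59 V. With the source grounded, V_GS = V_G = 2.59 V.
Assume saturation: I_D = (k_n/2)(V_GS − V_t)² = (3.3/2)×(2.59 − 2.2)² = 1.65×0.388² = 0.249 mA.
V_DS = V_DD − I_D·R_D = 12 − 0.249×5.6 = 10.6 V.
Saturation requires V_DS ≥ V_GS − V_t = 0.388 V; 10.6 ≥ 0.388 ✓.

I_D ≈ 0.25 mA, V_DS ≈ 11 V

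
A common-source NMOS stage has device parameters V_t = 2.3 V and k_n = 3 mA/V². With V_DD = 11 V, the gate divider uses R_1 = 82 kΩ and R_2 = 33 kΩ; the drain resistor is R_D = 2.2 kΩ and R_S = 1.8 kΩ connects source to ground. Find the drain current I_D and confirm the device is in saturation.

I_D ≈ 0.25 mA

V_G = V_DD·R_2/(R_1+R_2) = 11×33/115 = 3.16 V.
Assume saturation: I_D = (k_n/2)(V_GS − V_t)² with V_GS = V_G − I_D·R_S = 3.16 − 1.8·I_D.
Substituting gives 4.86·I_D² − 5.63·I_D + 1.1 = 0, with roots I_D = 0.249 or 0.908 mA.
The root I_D = 0.908 mA gives V_GS = 1.52 V ≤ V_t, so take I_D = 0.249 mA.
Then V_GS = 2.71 V and V_DS = V_DD − I_D(R_D+R_S) = 11 − 0.249×4 = 10 V.
Saturation requires V_DS ≥ V_GS − V_t = 0.408 V; 10 ≥ 0.408 ✓.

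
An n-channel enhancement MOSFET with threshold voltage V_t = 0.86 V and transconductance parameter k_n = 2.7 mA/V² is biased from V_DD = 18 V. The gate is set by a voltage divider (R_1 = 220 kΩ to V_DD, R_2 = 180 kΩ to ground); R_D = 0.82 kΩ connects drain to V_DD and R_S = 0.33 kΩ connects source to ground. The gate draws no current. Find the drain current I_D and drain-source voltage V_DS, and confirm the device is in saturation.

I_D ≈ 13 mA, V_DS ≈ 3.4 V

V_G = V_DD·R_2/(R_1+R_2) = 18×180/400 = 8.1 V.
Assume saturation: I_D = (k_n/2)(V_GS − V_t)² with V_GS = V_G − I_D·R_S = 8.1 − 0.33·I_D.
Substituting gives 0.147·I_D² − 7.45·I_D + 70.8 = 0, with roots I_D = 12.7 or 38 mA.
The root I_D = 38 mA gives V_GS = -4.45 V ≤ V_t, so take I_D = 12.7 mA.
Then V_GS = 3.92 V and V_DS = V_DD − I_D(R_D+R_S) = 18 − 12.7×1.15 = 3.44 V.
Saturation requires V_DS ≥ V_GS − V_t = 3.06 V; 3.44 ≥ 3.06 ✓.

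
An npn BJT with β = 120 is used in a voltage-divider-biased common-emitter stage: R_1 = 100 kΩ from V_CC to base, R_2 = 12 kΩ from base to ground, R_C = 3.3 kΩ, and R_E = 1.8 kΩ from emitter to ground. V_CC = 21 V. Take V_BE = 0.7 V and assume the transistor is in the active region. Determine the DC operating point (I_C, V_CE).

I_C ≈ 0.81 mA, V_CE ≈ 17 V

Thevenize the base divider: V_Th = V_CC·R_2/(R_1+R_2) = 21×12/112 = 2.25 V, R_Th = R_1‖R_2 = 10.7 kΩ.
Base-emitter loop: V_Th = I_B·R_Th + V_BE + (β+1)I_B·R_E, so I_B = (2.25 − 0.7) / (10.7 + 121×1.8) = 0.00678 mA.
I_C = β·I_B = 120×0.00678 = 0.814 mA, and I_E = (β+1)I_B = 0.821 mA.
V_CE = V_CC − I_C·R_C − I_E·R_E = 21 − 0.814×3.3 − 0.821×1.8 = 16.8 V.
V_CE = 16.8 V > 0.2 V confirms active-region operation.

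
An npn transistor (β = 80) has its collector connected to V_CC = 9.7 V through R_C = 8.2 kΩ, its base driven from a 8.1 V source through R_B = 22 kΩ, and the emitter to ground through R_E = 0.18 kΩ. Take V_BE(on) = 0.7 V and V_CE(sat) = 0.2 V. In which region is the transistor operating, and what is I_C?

saturation; I_C ≈ 1.1 mA

Assume active: I_B = (8.1 − 0.7)/(22 + 81×0.18) = 0.202 mA, I_C = β·I_B = 16.2 mA.
Then V_CE = 9.7 − 16.2×8.2 − 16.4×0.18 = -126 V < 0.2 V — the active assumption fails.
Re-solve with V_CE = 0.2 V. KCL at the emitter: V_E/R_E = (V_BB−0.7−V_E)/R_B + (V_CC−0.2−V_E)/R_C, giving V_E = 0.261 V.
I_C = (V_CC − 0.2 − V_E)/R_C = (9.5 − 0.261)/8.2 = 1.13 mA.
Check: I_B = (7.4 − 0.261)/22 = 0.324 mA, and β·I_B = 26 mA > I_C, confirming saturation.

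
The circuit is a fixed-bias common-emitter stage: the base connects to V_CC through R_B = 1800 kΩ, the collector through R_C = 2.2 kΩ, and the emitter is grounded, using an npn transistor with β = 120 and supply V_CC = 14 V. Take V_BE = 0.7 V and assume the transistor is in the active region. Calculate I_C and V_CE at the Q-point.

Base loop: V_CC = I_B·R_B + V_BE, so I_B = (14 − 0.7)/1800 kΩ = 0.00739 mA.
In the active region I_C = β·I_B = 120 × 0.00739 = 0.887 mA.
Collector loop: V_CE = V_CC − I_C·R_C = 14 − 0.887×2.2 = 12 V.
Since V_CE = 12 V > V_CE(sat) ≈ 0.2 V, the transistor is in the active region as assumed.

I_C ≈ 0.89 mA, V_CE ≈ 12 V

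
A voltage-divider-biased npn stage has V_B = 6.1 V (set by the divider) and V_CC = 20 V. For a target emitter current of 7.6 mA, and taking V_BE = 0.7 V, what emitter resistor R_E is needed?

V_E = V_B − V_BE = 6.1 − 0.7 = 5.4 V.
R_E = V_E / I_E = 5.4 / 7.6 = 0.711 kΩ.

R_E ≈ 0.71 kΩ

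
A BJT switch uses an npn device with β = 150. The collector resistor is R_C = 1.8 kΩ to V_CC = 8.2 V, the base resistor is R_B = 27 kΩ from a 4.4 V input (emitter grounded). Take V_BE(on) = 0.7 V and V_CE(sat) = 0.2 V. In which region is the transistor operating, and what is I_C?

Assume active: I_B = (4.4 − 0.7)/27 = 0.137 mA, giving I_C = β·I_B = 20.6 mA.
But then V_CE = 8.2 − 20.6×1.8 = -28.8 V < V_CE(sat) = 0.2 V — impossible in the active region.
So the transistor is saturated. With V_CE = 0.2 V, I_C = (V_CC − 0.2)/R_C = 8/1.8 = 4.44 mA.
Check: β·I_B = 20.6 mA > I_C = 4.44 mA, confirming saturation.

saturation; I_C ≈ 4.4 mA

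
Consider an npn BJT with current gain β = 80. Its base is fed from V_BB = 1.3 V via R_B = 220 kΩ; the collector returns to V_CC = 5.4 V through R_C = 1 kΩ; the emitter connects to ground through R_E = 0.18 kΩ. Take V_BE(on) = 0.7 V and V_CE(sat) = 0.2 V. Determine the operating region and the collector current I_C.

active; I_C ≈ 0.2 mA

Assume active. Base-emitter loop: I_B = (V_BB − V_BE)/(R_B + (β+1)R_E) = (1.3 − 0.7)/(220 + 81×0.18) = 0.00256 mA.
I_C = β·I_B = 80×0.00256 = 0.205 mA.
V_CE = V_CC − I_C·R_C − I_E·R_E = 5.4 − 0.205×1 − 0.207×0.18 = 5.16 V > V_CE(sat), so the active-region assumption holds.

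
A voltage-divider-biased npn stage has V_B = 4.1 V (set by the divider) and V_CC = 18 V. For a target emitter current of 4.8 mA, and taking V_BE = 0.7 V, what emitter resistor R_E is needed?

V_E = V_B − V_BE = 4.1 − 0.7 = 3.4 V.
R_E = V_E / I_E = 3.4 / 4.8 = 0.708 kΩ.

R_E ≈ 0.71 kΩ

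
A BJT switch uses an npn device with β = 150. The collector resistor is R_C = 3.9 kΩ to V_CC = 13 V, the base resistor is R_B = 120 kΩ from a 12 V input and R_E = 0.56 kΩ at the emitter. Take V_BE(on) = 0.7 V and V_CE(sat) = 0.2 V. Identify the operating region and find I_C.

saturation; I_C ≈ 2.9 mA

Assume active: I_B = (12 − 0.7)/(120 + 151×0.56) = 0.0552 mA, I_C = β·I_B = 8.29 mA.
Then V_CE = 13 − 8.29×3.9 − 8.34×0.56 = -24 V < 0.2 V — the active assumption fails.
Re-solve with V_CE = 0.2 V. KCL at the emitter: V_E/R_E = (V_BB−0.7−V_E)/R_B + (V_CC−0.2−V_E)/R_C, giving V_E = 1.65 V.
I_C = (V_CC − 0.2 − V_E)/R_C = (12.8 − 1.65)/3.9 = 2.86 mA.
Check: I_B = (11.3 − 1.65)/120 = 0.0804 mA, and β·I_B = 12.1 mA > I_C, confirming saturation.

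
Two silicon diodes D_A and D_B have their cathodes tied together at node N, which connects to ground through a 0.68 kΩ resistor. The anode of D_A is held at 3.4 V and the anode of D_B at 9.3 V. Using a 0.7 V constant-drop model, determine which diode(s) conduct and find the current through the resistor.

Only D_B conducts; I_R ≈ 13 mA

Assume both conduct. Then node N would need to be at both 3.4−0.7 = 2.7 V and 9.3−0.7 = 8.6 V, which is impossible.
Assume only D_B conducts: V_N = 9.3 − 0.7 = 8.6 V, so I_R = 8.6/0.68 = 12.6 mA.
Check D_A: its anode-to-cathode voltage is 3.4 − 8.6 = -5.2 V < 0.7 V, so it is off. The assumption is consistent.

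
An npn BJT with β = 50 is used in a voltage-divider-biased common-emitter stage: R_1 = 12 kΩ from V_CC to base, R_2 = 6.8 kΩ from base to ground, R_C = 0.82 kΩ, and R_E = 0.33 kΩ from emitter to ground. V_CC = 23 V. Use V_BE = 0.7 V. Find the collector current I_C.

Thevenize the base divider: V_Th = V_CC·R_2/(R_1+R_2) = 23×6.8/18.8 = 8.32 V, R_Th = R_1‖R_2 = 4.34 kΩ.
Base-emitter loop: V_Th = I_B·R_Th + V_BE + (β+1)I_B·R_E, so I_B = (8.32 − 0.7) / (4.34 + 51×0.33) = 0.36 mA.
I_C = β·I_B = 50×0.36 = 18 mA, and I_E = (β+1)I_B = 18.4 mA.
V_CE = V_CC − I_C·R_C − I_E·R_E = 23 − 18×0.82 − 18.4×0.33 = 2.19 V.
V_CE = 2.19 V > 0.2 V confirms active-region operation.

I_C ≈ 18 mA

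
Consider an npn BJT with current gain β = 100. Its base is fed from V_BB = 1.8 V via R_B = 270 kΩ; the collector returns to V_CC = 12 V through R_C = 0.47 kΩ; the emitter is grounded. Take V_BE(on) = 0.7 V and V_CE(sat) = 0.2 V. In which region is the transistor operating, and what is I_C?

active; I_C ≈ 0.41 mA

Assume active. Base-emitter loop: I_B = (V_BB − V_BE)/R_B = (1.8 − 0.7)/270 = 0.00407 mA.
I_C = β·I_B = 100×0.00407 = 0.407 mA.
V_CE = V_CC − I_C·R_C = 12 − 0.407×0.47 = 11.8 V > V_CE(sat), so the active-region assumption holds.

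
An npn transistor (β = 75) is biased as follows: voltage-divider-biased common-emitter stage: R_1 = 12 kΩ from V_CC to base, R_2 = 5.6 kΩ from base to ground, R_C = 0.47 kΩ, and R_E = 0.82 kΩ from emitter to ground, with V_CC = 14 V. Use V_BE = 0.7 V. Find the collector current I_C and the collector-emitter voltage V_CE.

Thevenize the base divider: V_Th = V_CC·R_2/(R_1+R_2) = 14×5.6/17.6 = 4.45 V, R_Th = R_1‖R_2 = 3.82 kΩ.
Base-emitter loop: V_Th = I_B·R_Th + V_BE + (β+1)I_B·R_E, so I_B = (4.45 − 0.7) / (3.82 + 76×0.82) = 0.0568 mA.
I_C = β·I_B = 75×0.0568 = 4.26 mA, and I_E = (β+1)I_B = 4.31 mA.
V_CE = V_CC − I_C·R_C − I_E·R_E = 14 − 4.26×0.47 − 4.31×0.82 = 8.46 V.
V_CE = 8.46 V > 0.2 V confirms active-region operation.

I_C ≈ 4.3 mA, V_CE ≈ 8.5 V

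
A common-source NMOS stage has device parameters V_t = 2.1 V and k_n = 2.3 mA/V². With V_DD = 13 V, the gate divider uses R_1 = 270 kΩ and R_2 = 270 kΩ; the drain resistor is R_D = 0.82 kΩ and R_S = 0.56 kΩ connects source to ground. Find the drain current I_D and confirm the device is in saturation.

I_D ≈ 4.4 mA

V_G = V_DD·R_2/(R_1+R_2) = 13×270/540 = 6.5 V.
Assume saturation: I_D = (k_n/2)(V_GS − V_t)² with V_GS = V_G − I_D·R_S = 6.5 − 0.56·I_D.
Substituting gives 0.361·I_D² − 6.67·I_D + 22.3 = 0, with roots I_D = 4.37 or 14.1 mA.
The root I_D = 14.1 mA gives V_GS = -1.4 V ≤ V_t, so take I_D = 4.37 mA.
Then V_GS = 4.05 V and V_DS = V_DD − I_D(R_D+R_S) = 13 − 4.37×1.38 = 6.96 V.
Saturation requires V_DS ≥ V_GS − V_t = 1.95 V; 6.96 ≥ 1.95 ✓.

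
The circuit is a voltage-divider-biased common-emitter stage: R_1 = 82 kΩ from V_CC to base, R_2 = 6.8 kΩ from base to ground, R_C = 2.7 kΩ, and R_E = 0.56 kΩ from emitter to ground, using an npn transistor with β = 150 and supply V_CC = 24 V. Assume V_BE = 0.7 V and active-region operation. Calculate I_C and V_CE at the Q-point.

I_C ≈ 1.9 mA, V_CE ≈ 18 V

Thevenize the base divider: V_Th = V_CC·R_2/(R_1+R_2) = 24×6.8/88.8 = 1.84 V, R_Th = R_1‖R_2 = 6.28 kΩ.
Base-emitter loop: V_Th = I_B·R_Th + V_BE + (β+1)I_B·R_E, so I_B = (1.84 − 0.7) / (6.28 + 151×0.56) = 0.0125 mA.
I_C = β·I_B = 150×0.0125 = 1.88 mA, and I_E = (β+1)I_B = 1.89 mA.
V_CE = V_CC − I_C·R_C − I_E·R_E = 24 − 1.88×2.7 − 1.89×0.56 = 17.9 V.
V_CE = 17.9 V > 0.2 V confirms active-region operation.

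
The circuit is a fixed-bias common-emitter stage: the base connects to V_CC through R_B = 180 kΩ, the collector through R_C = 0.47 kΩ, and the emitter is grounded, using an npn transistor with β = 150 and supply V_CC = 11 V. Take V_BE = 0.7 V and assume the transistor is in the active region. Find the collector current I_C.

Base loop: V_CC = I_B·R_B + V_BE, so I_B = (11 − 0.7)/180 kΩ = 0.0572 mA.
In the active region I_C = β·I_B = 150 × 0.0572 = 8.58 mA.
Collector loop: V_CE = V_CC − I_C·R_C = 11 − 8.58×0.47 = 6.97 V.
Since V_CE = 6.97 V > V_CE(sat) ≈ 0.2 V, the transistor is in the active region as assumed.

I_C ≈ 8.6 mA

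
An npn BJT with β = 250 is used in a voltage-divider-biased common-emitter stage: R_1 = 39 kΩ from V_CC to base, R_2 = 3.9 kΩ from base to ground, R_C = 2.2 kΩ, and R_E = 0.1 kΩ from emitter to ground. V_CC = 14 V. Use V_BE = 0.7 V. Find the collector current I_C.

Thevenize the base divider: V_Th = V_CC·R_2/(R_1+R_2) = 14×3.9/42.9 = 1.27 V, R_Th = R_1‖R_2 = 3.55 kΩ.
Base-emitter loop: V_Th = I_B·R_Th + V_BE + (β+1)I_B·R_E, so I_B = (1.27 − 0.7) / (3.55 + 251×0.1) = 0.02 mA.
I_C = β·I_B = 250×0.02 = 5 mA, and I_E = (β+1)I_B = 5.02 mA.
V_CE = V_CC − I_C·R_C − I_E·R_E = 14 − 5×2.2 − 5.02×0.1 = 2.5 V.
V_CE = 2.5 V > 0.2 V confirms active-region operation.

I_C ≈ 5 mA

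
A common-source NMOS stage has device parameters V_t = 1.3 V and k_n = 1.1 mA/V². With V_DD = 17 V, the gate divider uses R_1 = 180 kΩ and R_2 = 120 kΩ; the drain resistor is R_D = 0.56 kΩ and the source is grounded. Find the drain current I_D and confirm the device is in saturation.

V_G = V_DD·R_2/(R_1+R_2) = 17×120/300 = 6.8 V. With the source grounded, V_GS = V_G = 6.8 V.
Assume saturation: I_D = (k_n/2)(V_GS − V_t)² = (1.1/2)×(6.8 − 1.3)² = 0.55×5.5² = 16.6 mA.
V_DS = V_DD − I_D·R_D = 17 − 16.6×0.56 = 7.68 V.
Saturation requires V_DS ≥ V_GS − V_t = 5.5 V; 7.68 ≥ 5.5 ✓.

I_D ≈ 17 mA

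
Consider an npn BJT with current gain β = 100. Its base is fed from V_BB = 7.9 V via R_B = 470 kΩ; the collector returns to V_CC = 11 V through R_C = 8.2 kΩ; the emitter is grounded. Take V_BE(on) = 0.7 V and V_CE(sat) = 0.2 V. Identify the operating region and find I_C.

saturation; I_C ≈ 1.3 mA

Assume active: I_B = (7.9 − 0.7)/470 = 0.0153 mA, giving I_C = β·I_B = 1.53 mA.
But then V_CE = 11 − 1.53×8.2 = -1.56 V < V_CE(sat) = 0.2 V — impossible in the active region.
So the transistor is saturated. With V_CE = 0.2 V, I_C = (V_CC − 0.2)/R_C = 10.8/8.2 = 1.32 mA.
Check: β·I_B = 1.53 mA > I_C = 1.32 mA, confirming saturation.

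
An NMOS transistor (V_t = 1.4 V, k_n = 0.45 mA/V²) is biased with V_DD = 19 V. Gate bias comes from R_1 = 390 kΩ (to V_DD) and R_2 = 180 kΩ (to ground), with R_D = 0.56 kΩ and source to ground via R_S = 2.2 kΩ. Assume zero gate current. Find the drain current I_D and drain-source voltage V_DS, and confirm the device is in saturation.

V_G = V_DD·R_2/(R_1+R_2) = 19×180/570 = 6 V.
Assume saturation: I_D = (k_n/2)(V_GS − V_t)² with V_GS = V_G − I_D·R_S = 6 − 2.2·I_D.
Substituting gives 1.09·I_D² − 5.55·I_D + 4.76 = 0, with roots I_D = 1.09 or 4.01 mA.
The root I_D = 4.01 mA gives V_GS = -2.82 V ≤ V_t, so take I_D = 1.09 mA.
Then V_GS = 3.6 V and V_DS = V_DD − I_D(R_D+R_S) = 19 − 1.09×2.76 = 16 V.
Saturation requires V_DS ≥ V_GS − V_t = 2.2 V; 16 ≥ 2.2 ✓.

I_D ≈ 1.1 mA, V_DS ≈ 16 V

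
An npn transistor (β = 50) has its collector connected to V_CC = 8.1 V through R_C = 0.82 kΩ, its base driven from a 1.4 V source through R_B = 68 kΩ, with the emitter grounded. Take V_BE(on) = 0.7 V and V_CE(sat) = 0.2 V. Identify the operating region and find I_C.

Assume active. Base-emitter loop: I_B = (V_BB − V_BE)/R_B = (1.4 − 0.7)/68 = 0.0103 mA.
I_C = β·I_B = 50×0.0103 = 0.515 mA.
V_CE = V_CC − I_C·R_C = 8.1 − 0.515×0.82 = 7.68 V > V_CE(sat), so the active-region assumption holds.

active; I_C ≈ 0.51 mA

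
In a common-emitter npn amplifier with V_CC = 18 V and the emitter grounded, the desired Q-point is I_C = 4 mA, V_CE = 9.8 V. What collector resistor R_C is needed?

R_C ≈ 2 kΩ

Collector loop: V_CC = I_C·R_C + V_CE.
R_C = (V_CC − V_CE)/I_C = (18 − 9.8)/4 = 2.05 kΩ.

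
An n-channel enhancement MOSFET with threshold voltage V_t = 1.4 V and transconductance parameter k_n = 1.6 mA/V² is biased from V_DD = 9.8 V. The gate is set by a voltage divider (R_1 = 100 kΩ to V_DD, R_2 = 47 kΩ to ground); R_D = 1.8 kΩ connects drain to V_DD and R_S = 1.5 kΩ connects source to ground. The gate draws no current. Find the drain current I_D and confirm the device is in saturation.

V_G = V_DD·R_2/(R_1+R_2) = 9.8×47/147 = 3.13 V.
Assume saturation: I_D = (k_n/2)(V_GS − V_t)² with V_GS = V_G − I_D·R_S = 3.13 − 1.5·I_D.
Substituting gives 1.8·I_D² − 5.16·I_D + 2.4 = 0, with roots I_D = 0.585 or 2.28 mA.
The root I_D = 2.28 mA gives V_GS = -0.289 V ≤ V_t, so take I_D = 0.585 mA.
Then V_GS = 2.26 V and V_DS = V_DD − I_D(R_D+R_S) = 9.8 − 0.585×3.3 = 7.87 V.
Saturation requires V_DS ≥ V_GS − V_t = 0.855 V; 7.87 ≥ 0.855 ✓.

I_D ≈ 0.59 mA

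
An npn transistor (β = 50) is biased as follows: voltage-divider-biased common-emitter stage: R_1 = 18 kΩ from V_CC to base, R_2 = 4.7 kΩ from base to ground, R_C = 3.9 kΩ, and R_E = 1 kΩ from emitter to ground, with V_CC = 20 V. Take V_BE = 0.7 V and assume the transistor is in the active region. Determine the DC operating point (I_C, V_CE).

I_C ≈ 3.1 mA, V_CE ≈ 4.5 V

Thevenize the base divider: V_Th = V_CC·R_2/(R_1+R_2) = 20×4.7/22.7 = 4.14 V, R_Th = R_1‖R_2 = 3.73 kΩ.
Base-emitter loop: V_Th = I_B·R_Th + V_BE + (β+1)I_B·R_E, so I_B = (4.14 − 0.7) / (3.73 + 51×1) = 0.0629 mA.
I_C = β·I_B = 50×0.0629 = 3.14 mA, and I_E = (β+1)I_B = 3.21 mA.
V_CE = V_CC − I_C·R_C − I_E·R_E = 20 − 3.14×3.9 − 3.21×1 = 4.53 V.
V_CE = 4.53 V > 0.2 V confirms active-region operation.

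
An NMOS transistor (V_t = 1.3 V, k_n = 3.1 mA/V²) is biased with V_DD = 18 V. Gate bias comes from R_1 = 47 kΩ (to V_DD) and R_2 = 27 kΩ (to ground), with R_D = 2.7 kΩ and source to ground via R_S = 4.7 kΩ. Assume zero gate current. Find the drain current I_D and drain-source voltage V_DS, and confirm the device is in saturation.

V_G = V_DD·R_2/(R_1+R_2) = 18×27/74 = 6.57 V.
Assume saturation: I_D = (k_n/2)(V_GS − V_t)² with V_GS = V_G − I_D·R_S = 6.57 − 4.7·I_D.
Substituting gives 34.2·I_D² − 77.7·I_D + 43 = 0, with roots I_D = 0.954 or 1.32 mA.
The root I_D = 1.32 mA gives V_GS = 0.378 V ≤ V_t, so take I_D = 0.954 mA.
Then V_GS = 2.08 V and V_DS = V_DD − I_D(R_D+R_S) = 18 − 0.954×7.4 = 10.9 V.
Saturation requires V_DS ≥ V_GS − V_t = 0.784 V; 10.9 ≥ 0.784 ✓.

I_D ≈ 0.95 mA, V_DS ≈ 11 V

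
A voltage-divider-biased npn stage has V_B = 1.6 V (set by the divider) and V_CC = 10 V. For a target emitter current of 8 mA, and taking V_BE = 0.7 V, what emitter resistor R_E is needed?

V_E = V_B − V_BE = 1.6 − 0.7 = 0.9 V.
R_E = V_E / I_E = 0.9 / 8 = 0.113 kΩ.

R_E ≈ 0.11 kΩ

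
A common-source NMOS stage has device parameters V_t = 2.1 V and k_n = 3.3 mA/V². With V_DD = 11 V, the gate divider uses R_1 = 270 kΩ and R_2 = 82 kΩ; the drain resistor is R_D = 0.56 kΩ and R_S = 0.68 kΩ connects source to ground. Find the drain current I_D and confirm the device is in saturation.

I_D ≈ 0.19 mA

V_G = V_DD·R_2/(R_1+R_2) = 11×82/352 = 2.56 V.
Assume saturation: I_D = (k_n/2)(V_GS − V_t)² with V_GS = V_G − I_D·R_S = 2.56 − 0.68·I_D.
Substituting gives 0.763·I_D² − 2.04·I_D + 0.353 = 0, with roots I_D = 0.186 or 2.48 mA.
The root I_D = 2.48 mA gives V_GS = 0.873 V ≤ V_t, so take I_D = 0.186 mA.
Then V_GS = 2.44 V and V_DS = V_DD − I_D(R_D+R_S) = 11 − 0.186×1.24 = 10.8 V.
Saturation requires V_DS ≥ V_GS − V_t = 0.336 V; 10.8 ≥ 0.336 ✓.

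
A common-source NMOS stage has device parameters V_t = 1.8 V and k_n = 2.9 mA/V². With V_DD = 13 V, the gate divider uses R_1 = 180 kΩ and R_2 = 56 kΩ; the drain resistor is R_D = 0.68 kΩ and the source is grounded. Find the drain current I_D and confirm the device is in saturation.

I_D ≈ 2.4 mA

V_G = V_DD·R_2/(R_1+R_2) = 13×56/236 = 3.08 V. With the source grounded, V_GS = V_G = 3.08 V.
Assume saturation: I_D = (k_n/2)(V_GS − V_t)² = (2.9/2)×(3.08 − 1.8)² = 1.45×1.28² = 2.39 mA.
V_DS = V_DD − I_D·R_D = 13 − 2.39×0.68 = 11.4 V.
Saturation requires V_DS ≥ V_GS − V_t = 1.28 V; 11.4 ≥ 1.28 ✓.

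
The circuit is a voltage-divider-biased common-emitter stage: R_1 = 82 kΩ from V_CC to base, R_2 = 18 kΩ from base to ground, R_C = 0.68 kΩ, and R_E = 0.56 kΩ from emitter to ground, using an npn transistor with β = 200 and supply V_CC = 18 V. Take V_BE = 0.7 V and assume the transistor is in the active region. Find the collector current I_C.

Thevenize the base divider: V_Th = V_CC·R_2/(R_1+R_2) = 18×18/100 = 3.24 V, R_Th = R_1‖R_2 = 14.8 kΩ.
Base-emitter loop: V_Th = I_B·R_Th + V_BE + (β+1)I_B·R_E, so I_B = (3.24 − 0.7) / (14.8 + 201×0.56) = 0.0199 mA.
I_C = β·I_B = 200×0.0199 = 3.99 mA, and I_E = (β+1)I_B = 4.01 mA.
V_CE = V_CC − I_C·R_C − I_E·R_E = 18 − 3.99×0.68 − 4.01×0.56 = 13 V.
V_CE = 13 V > 0.2 V confirms active-region operation.

I_C ≈ 4 mA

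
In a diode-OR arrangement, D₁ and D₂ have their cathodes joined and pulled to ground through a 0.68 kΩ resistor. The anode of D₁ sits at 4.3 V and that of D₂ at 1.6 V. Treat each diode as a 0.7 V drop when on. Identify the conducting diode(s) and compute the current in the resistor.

Assume both conduct. Then node N would need to be at both 4.3−0.7 = 3.6 V and 1.6−0.7 = 0.9 V, which is impossible.
Assume only D₁ conducts: V_N = 4.3 − 0.7 = 3.6 V, so I_R = 3.6/0.68 = 5.29 mA.
Check D₂: its anode-to-cathode voltage is 1.6 − 3.6 = -2 V < 0.7 V, so it is off. The assumption is consistent.

Only D₁ conducts; I_R ≈ 5.3 mA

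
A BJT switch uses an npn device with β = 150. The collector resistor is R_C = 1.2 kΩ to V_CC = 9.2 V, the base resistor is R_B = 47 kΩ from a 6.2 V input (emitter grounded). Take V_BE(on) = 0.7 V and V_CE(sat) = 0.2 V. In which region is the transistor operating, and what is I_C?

Assume active: I_B = (6.2 − 0.7)/47 = 0.117 mA, giving I_C = β·I_B = 17.6 mA.
But then V_CE = 9.2 − 17.6×1.2 = -11.9 V < V_CE(sat) = 0.2 V — impossible in the active region.
So the transistor is saturated. With V_CE = 0.2 V, I_C = (V_CC − 0.2)/R_C = 9/1.2 = 7.5 mA.
Check: β·I_B = 17.6 mA > I_C = 7.5 mA, confirming saturation.

saturation; I_C ≈ 7.5 mA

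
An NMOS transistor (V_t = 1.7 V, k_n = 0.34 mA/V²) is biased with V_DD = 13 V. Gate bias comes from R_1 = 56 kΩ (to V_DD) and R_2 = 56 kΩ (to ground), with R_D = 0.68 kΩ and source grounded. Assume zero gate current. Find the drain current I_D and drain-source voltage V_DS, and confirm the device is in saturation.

V_G = V_DD·R_2/(R_1+R_2) = 13×56/112 = 6.5 V. With the source grounded, V_GS = V_G = 6.5 V.
Assume saturation: I_D = (k_n/2)(V_GS − V_t)² = (0.34/2)×(6.5 − 1.7)² = 0.17×4.8² = 3.92 mA.
V_DS = V_DD − I_D·R_D = 13 − 3.92×0.68 = 10.3 V.
Saturation requires V_DS ≥ V_GS − V_t = 4.8 V; 10.3 ≥ 4.8 ✓.

I_D ≈ 3.9 mA, V_DS ≈ 10 V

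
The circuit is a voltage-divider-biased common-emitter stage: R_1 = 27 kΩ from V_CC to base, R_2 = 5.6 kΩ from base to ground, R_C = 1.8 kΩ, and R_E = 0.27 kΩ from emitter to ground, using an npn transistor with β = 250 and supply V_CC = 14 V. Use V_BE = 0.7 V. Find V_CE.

Thevenize the base divider: V_Th = V_CC·R_2/(R_1+R_2) = 14×5.6/32.6 = 2.4 V, R_Th = R_1‖R_2 = 4.64 kΩ.
Base-emitter loop: V_Th = I_B·R_Th + V_BE + (β+1)I_B·R_E, so I_B = (2.4 − 0.7) / (4.64 + 251×0.27) = 0.0235 mA.
I_C = β·I_B = 250×0.0235 = 5.89 mA, and I_E = (β+1)I_B = 5.91 mA.
V_CE = V_CC − I_C·R_C − I_E·R_E = 14 − 5.89×1.8 − 5.91×0.27 = 1.81 V.
V_CE = 1.81 V > 0.2 V confirms active-region operation.

V_CE ≈ 1.8 V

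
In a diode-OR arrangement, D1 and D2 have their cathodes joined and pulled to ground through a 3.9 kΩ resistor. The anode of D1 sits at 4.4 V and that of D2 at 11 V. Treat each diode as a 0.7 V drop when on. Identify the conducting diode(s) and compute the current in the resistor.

Only D2 conducts; I_R ≈ 2.6 mA

Assume both conduct. Then node N would need to be at both 4.4−0.7 = 3.7 V and 11−0.7 = 10.3 V, which is impossible.
Assume only D2 conducts: V_N = 11 − 0.7 = 10.3 V, so I_R = 10.3/3.9 = 2.64 mA.
Check D1: its anode-to-cathode voltage is 4.4 − 10.3 = -5.9 V < 0.7 V, so it is off. The assumption is consistent.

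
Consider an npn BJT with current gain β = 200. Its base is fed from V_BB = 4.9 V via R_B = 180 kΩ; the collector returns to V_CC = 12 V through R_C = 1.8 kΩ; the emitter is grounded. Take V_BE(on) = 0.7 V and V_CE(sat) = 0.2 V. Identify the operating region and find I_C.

Assume active. Base-emitter loop: I_B = (V_BB − V_BE)/R_B = (4.9 − 0.7)/180 = 0.0233 mA.
I_C = β·I_B = 200×0.0233 = 4.67 mA.
V_CE = V_CC − I_C·R_C = 12 − 4.67×1.8 = 3.6 V > V_CE(sat), so the active-region assumption holds.

active; I_C ≈ 4.7 mA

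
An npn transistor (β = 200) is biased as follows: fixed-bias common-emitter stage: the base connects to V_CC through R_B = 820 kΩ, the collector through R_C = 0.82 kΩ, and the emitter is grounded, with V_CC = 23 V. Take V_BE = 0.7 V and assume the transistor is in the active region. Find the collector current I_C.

I_C ≈ 5.4 mA

Base loop: V_CC = I_B·R_B + V_BE, so I_B = (23 − 0.7)/820 kΩ = 0.0272 mA.
In the active region I_C = β·I_B = 200 × 0.0272 = 5.44 mA.
Collector loop: V_CE = V_CC − I_C·R_C = 23 − 5.44×0.82 = 18.5 V.
Since V_CE = 18.5 V > V_CE(sat) ≈ 0.2 V, the transistor is in the active region as assumed.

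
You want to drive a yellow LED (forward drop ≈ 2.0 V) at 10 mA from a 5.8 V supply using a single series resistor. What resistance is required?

R ≈ 0.38 kΩ

The resistor drops V_S − V_D = 5.8 − 2.0 = 3.8 V at 10 mA.
R = 3.8 V / 10 mA = 0.38 kΩ.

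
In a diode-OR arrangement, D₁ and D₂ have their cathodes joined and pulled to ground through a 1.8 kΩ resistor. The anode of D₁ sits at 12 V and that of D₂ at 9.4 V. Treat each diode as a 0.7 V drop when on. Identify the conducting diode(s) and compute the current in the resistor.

Only D₁ conducts; I_R ≈ 6.3 mA

Assume both conduct. Then node N would need to be at both 12−0.7 = 11.3 V and 9.4−0.7 = 8.7 V, which is impossible.
Assume only D₁ conducts: V_N = 12 − 0.7 = 11.3 V, so I_R = 11.3/1.8 = 6.28 mA.
Check D₂: its anode-to-cathode voltage is 9.4 − 11.3 = -1.9 V < 0.7 V, so it is off. The assumption is consistent.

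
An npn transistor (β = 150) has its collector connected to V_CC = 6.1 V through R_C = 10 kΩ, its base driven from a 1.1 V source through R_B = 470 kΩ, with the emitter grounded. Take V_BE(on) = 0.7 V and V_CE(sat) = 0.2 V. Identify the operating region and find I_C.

Assume active. Base-emitter loop: I_B = (V_BB − V_BE)/R_B = (1.1 − 0.7)/470 = 0.000851 mA.
I_C = β·I_B = 150×0.000851 = 0.128 mA.
V_CE = V_CC − I_C·R_C = 6.1 − 0.128×10 = 4.82 V > V_CE(sat), so the active-region assumption holds.

active; I_C ≈ 0.13 mA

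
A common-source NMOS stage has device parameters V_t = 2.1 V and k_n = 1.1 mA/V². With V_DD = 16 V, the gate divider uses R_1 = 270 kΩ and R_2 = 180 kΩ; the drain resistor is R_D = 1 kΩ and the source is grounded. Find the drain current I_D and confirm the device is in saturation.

I_D ≈ 10 mA

V_G = V_DD·R_2/(R_1+R_2) = 16×180/450 = 6.4 V. With the source grounded, V_GS = V_G = 6.4 V.
Assume saturation: I_D = (k_n/2)(V_GS − V_t)² = (1.1/2)×(6.4 − 2.1)² = 0.55×4.3² = 10.2 mA.
V_DS = V_DD − I_D·R_D = 16 − 10.2×1 = 5.83 V.
Saturation requires V_DS ≥ V_GS − V_t = 4.3 V; 5.83 ≥ 4.3 ✓.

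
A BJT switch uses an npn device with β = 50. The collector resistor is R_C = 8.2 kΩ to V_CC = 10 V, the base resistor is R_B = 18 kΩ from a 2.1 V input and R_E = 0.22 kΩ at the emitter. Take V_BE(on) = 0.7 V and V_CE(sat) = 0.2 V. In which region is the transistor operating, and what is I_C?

Assume active: I_B = (2.1 − 0.7)/(18 + 51×0.22) = 0.0479 mA, I_C = β·I_B = 2.4 mA.
Then V_CE = 10 − 2.4×8.2 − 2.44×0.22 = -10.2 V < 0.2 V — the active assumption fails.
Re-solve with V_CE = 0.2 V. KCL at the emitter: V_E/R_E = (V_BB−0.7−V_E)/R_B + (V_CC−0.2−V_E)/R_C, giving V_E = 0.27 V.
I_C = (V_CC − 0.2 − V_E)/R_C = (9.8 − 0.27)/8.2 = 1.16 mA.
Check: I_B = (1.4 − 0.27)/18 = 0.0628 mA, and β·I_B = 3.14 mA > I_C, confirming saturation.

saturation; I_C ≈ 1.2 mA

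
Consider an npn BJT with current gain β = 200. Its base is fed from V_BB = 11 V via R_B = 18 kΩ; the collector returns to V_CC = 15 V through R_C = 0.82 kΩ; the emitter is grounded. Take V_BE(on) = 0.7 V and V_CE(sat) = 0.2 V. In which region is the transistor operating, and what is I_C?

Assume active: I_B = (11 − 0.7)/18 = 0.572 mA, giving I_C = β·I_B = 114 mA.
But then V_CE = 15 − 114×0.82 = -78.8 V < V_CE(sat) = 0.2 V — impossible in the active region.
So the transistor is saturated. With V_CE = 0.2 V, I_C = (V_CC − 0.2)/R_C = 14.8/0.82 = 18 mA.
Check: β·I_B = 114 mA > I_C = 18 mA, confirming saturation.

saturation; I_C ≈ 18 mA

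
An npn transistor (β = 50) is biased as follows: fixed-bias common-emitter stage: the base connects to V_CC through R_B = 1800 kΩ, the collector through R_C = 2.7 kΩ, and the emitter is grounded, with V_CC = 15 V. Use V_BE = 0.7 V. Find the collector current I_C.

Base loop: V_CC = I_B·R_B + V_BE, so I_B = (15 − 0.7)/1800 kΩ = 0.00794 mA.
In the active region I_C = β·I_B = 50 × 0.00794 = 0.397 mA.
Collector loop: V_CE = V_CC − I_C·R_C = 15 − 0.397×2.7 = 13.9 V.
Since V_CE = 13.9 V > V_CE(sat) ≈ 0.2 V, the transistor is in the active region as assumed.

I_C ≈ 0.4 mA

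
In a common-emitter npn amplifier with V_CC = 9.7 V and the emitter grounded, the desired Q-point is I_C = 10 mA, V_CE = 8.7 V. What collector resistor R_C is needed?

R_C ≈ 0.1 kΩ

Collector loop: V_CC = I_C·R_C + V_CE.
R_C = (V_CC − V_CE)/I_C = (9.7 − 8.7)/10 = 0.1 kΩ.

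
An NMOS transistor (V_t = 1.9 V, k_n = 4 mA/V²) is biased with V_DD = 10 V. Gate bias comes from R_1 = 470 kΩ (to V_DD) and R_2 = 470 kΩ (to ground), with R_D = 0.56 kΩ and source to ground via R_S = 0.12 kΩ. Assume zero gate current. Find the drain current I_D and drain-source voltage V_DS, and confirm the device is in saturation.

V_G = V_DD·R_2/(R_1+R_2) = 10×470/940 = 5 V.
Assume saturation: I_D = (k_n/2)(V_GS − V_t)² with V_GS = V_G − I_D·R_S = 5 − 0.12·I_D.
Substituting gives 0.0288·I_D² − 2.49·I_D + 19.2 = 0, with roots I_D = 8.58 or 77.8 mA.
The root I_D = 77.8 mA gives V_GS = -4.34 V ≤ V_t, so take I_D = 8.58 mA.
Then V_GS = 3.97 V and V_DS = V_DD − I_D(R_D+R_S) = 10 − 8.58×0.68 = 4.17 V.
Saturation requires V_DS ≥ V_GS − V_t = 2.07 V; 4.17 ≥ 2.07 ✓.

I_D ≈ 8.6 mA, V_DS ≈ 4.2 V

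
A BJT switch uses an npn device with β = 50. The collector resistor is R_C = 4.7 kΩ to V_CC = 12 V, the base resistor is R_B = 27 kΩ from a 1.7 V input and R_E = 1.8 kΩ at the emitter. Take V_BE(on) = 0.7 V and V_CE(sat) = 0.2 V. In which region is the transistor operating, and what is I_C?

active; I_C ≈ 0.42 mA

Assume active. Base-emitter loop: I_B = (V_BB − V_BE)/(R_B + (β+1)R_E) = (1.7 − 0.7)/(27 + 51×1.8) = 0.00842 mA.
I_C = β·I_B = 50×0.00842 = 0.421 mA.
V_CE = V_CC − I_C·R_C − I_E·R_E = 12 − 0.421×4.7 − 0.429×1.8 = 9.25 V > V_CE(sat), so the active-region assumption holds.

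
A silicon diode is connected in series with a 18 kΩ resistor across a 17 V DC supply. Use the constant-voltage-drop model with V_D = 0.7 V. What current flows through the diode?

I ≈ 0.91 mA

KVL around the loop: 17 = V_D + I·R = 0.7 + I × 18 kΩ.
So I = (17 − 0.7) / 18 kΩ = 16.3 / 18 = 0.906 mA.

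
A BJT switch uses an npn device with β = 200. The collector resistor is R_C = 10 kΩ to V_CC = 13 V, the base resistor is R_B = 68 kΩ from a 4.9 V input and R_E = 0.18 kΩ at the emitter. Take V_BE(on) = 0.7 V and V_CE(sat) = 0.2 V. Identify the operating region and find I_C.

saturation; I_C ≈ 1.3 mA

Assume active: I_B = (4.9 − 0.7)/(68 + 201×0.18) = 0.0403 mA, I_C = β·I_B = 8.06 mA.
Then V_CE = 13 − 8.06×10 − 8.1×0.18 = -69.1 V < 0.2 V — the active assumption fails.
Re-solve with V_CE = 0.2 V. KCL at the emitter: V_E/R_E = (V_BB−0.7−V_E)/R_B + (V_CC−0.2−V_E)/R_C, giving V_E = 0.237 V.
I_C = (V_CC − 0.2 − V_E)/R_C = (12.8 − 0.237)/10 = 1.26 mA.
Check: I_B = (4.2 − 0.237)/68 = 0.0583 mA, and β·I_B = 11.7 mA > I_C, confirming saturation.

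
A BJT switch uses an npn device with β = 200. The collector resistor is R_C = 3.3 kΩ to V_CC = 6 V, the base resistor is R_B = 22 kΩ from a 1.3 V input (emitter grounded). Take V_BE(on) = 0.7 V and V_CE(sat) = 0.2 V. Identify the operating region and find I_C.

saturation; I_C ≈ 1.8 mA

Assume active: I_B = (1.3 − 0.7)/22 = 0.0273 mA, giving I_C = β·I_B = 5.45 mA.
But then V_CE = 6 − 5.45×3.3 = -12 V < V_CE(sat) = 0.2 V — impossible in the active region.
So the transistor is saturated. With V_CE = 0.2 V, I_C = (V_CC − 0.2)/R_C = 5.8/3.3 = 1.76 mA.
Check: β·I_B = 5.45 mA > I_C = 1.76 mA, confirming saturation.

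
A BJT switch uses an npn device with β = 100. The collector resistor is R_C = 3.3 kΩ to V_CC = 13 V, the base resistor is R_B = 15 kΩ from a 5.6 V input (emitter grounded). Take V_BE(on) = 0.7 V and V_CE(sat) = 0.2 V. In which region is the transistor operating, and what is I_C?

Assume active: I_B = (5.6 − 0.7)/15 = 0.327 mA, giving I_C = β·I_B = 32.7 mA.
But then V_CE = 13 − 32.7×3.3 = -94.8 V < V_CE(sat) = 0.2 V — impossible in the active region.
So the transistor is saturated. With V_CE = 0.2 V, I_C = (V_CC − 0.2)/R_C = 12.8/3.3 = 3.88 mA.
Check: β·I_B = 32.7 mA > I_C = 3.88 mA, confirming saturation.

saturation; I_C ≈ 3.9 mA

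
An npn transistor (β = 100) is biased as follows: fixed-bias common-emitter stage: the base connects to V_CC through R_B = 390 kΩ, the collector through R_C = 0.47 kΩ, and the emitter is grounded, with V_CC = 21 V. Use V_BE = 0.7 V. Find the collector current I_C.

Base loop: V_CC = I_B·R_B + V_BE, so I_B = (21 − 0.7)/390 kΩ = 0.0521 mA.
In the active region I_C = β·I_B = 100 × 0.0521 = 5.21 mA.
Collector loop: V_CE = V_CC − I_C·R_C = 21 − 5.21×0.47 = 18.6 V.
Since V_CE = 18.6 V > V_CE(sat) ≈ 0.2 V, the transistor is in the active region as assumed.

I_C ≈ 5.2 mA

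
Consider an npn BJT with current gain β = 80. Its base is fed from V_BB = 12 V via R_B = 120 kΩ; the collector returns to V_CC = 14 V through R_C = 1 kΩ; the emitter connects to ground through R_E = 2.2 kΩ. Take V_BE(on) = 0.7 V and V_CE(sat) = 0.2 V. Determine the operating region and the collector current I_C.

Assume active. Base-emitter loop: I_B = (V_BB − V_BE)/(R_B + (β+1)R_E) = (12 − 0.7)/(120 + 81×2.2) = 0.0379 mA.
I_C = β·I_B = 80×0.0379 = 3.03 mA.
V_CE = V_CC − I_C·R_C − I_E·R_E = 14 − 3.03×1 − 3.07×2.2 = 4.22 V > V_CE(sat), so the active-region assumption holds.

active; I_C ≈ 3 mA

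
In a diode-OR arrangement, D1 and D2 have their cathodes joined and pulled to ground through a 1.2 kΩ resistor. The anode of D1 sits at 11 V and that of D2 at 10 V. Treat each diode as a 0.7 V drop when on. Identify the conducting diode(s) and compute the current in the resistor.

Only D1 conducts; I_R ≈ 8.6 mA

Assume both conduct. Then node N would need to be at both 11−0.7 = 10.3 V and 10−0.7 = 9.3 V, which is impossible.
Assume only D1 conducts: V_N = 11 − 0.7 = 10.3 V, so I_R = 10.3/1.2 = 8.58 mA.
Check D2: its anode-to-cathode voltage is 10 − 10.3 = -0.3 V < 0.7 V, so it is off. The assumption is consistent.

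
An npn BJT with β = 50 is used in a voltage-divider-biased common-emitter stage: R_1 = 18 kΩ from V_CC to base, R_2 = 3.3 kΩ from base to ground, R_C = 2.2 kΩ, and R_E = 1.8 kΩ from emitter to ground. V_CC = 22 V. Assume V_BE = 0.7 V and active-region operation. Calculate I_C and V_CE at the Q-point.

Thevenize the base divider: V_Th = V_CC·R_2/(R_1+R_2) = 22×3.3/21.3 = 3.41 V, R_Th = R_1‖R_2 = 2.79 kΩ.
Base-emitter loop: V_Th = I_B·R_Th + V_BE + (β+1)I_B·R_E, so I_B = (3.41 − 0.7) / (2.79 + 51×1.8) = 0.0286 mA.
I_C = β·I_B = 50×0.0286 = 1.43 mA, and I_E = (β+1)I_B = 1.46 mA.
V_CE = V_CC − I_C·R_C − I_E·R_E = 22 − 1.43×2.2 − 1.46×1.8 = 16.2 V.
V_CE = 16.2 V > 0.2 V confirms active-region operation.

I_C ≈ 1.4 mA, V_CE ≈ 16 V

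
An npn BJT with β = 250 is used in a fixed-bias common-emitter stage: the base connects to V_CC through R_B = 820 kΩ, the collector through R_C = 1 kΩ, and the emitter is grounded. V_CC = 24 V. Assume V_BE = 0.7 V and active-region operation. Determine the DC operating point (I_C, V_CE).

I_C ≈ 7.1 mA, V_CE ≈ 17 V

Base loop: V_CC = I_B·R_B + V_BE, so I_B = (24 − 0.7)/820 kΩ = 0.0284 mA.
In the active region I_C = β·I_B = 250 × 0.0284 = 7.1 mA.
Collector loop: V_CE = V_CC − I_C·R_C = 24 − 7.1×1 = 16.9 V.
Since V_CE = 16.9 V > V_CE(sat) ≈ 0.2 V, the transistor is in the active region as assumed.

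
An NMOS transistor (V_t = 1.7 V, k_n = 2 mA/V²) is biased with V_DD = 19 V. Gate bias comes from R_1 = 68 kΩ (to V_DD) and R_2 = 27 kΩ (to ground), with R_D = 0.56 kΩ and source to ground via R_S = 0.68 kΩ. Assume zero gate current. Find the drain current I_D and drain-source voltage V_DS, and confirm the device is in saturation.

V_G = V_DD·R_2/(R_1+R_2) = 19×27/95 = 5.4 V.
Assume saturation: I_D = (k_n/2)(V_GS − V_t)² with V_GS = V_G − I_D·R_S = 5.4 − 0.68·I_D.
Substituting gives 0.462·I_D² − 6.03·I_D + 13.7 = 0, with roots I_D = 2.93 or 10.1 mA.
The root I_D = 10.1 mA gives V_GS = -1.48 V ≤ V_t, so take I_D = 2.93 mA.
Then V_GS = 3.41 V and V_DS = V_DD − I_D(R_D+R_S) = 19 − 2.93×1.24 = 15.4 V.
Saturation requires V_DS ≥ V_GS − V_t = 1.71 V; 15.4 ≥ 1.71 ✓.

I_D ≈ 2.9 mA, V_DS ≈ 15 V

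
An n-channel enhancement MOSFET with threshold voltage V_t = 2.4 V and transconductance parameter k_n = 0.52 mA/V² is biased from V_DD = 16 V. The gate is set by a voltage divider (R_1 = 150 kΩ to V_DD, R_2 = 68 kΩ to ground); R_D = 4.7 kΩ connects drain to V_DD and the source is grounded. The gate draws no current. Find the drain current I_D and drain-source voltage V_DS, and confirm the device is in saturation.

V_G = V_DD·R_2/(R_1+R_2) = 16×68/218 = 4.99 V. With the source grounded, V_GS = V_G = 4.99 V.
Assume saturation: I_D = (k_n/2)(V_GS − V_t)² = (0.52/2)×(4.99 − 2.4)² = 0.26×2.59² = 1.75 mA.
V_DS = V_DD − I_D·R_D = 16 − 1.75×4.7 = 7.8 V.
Saturation requires V_DS ≥ V_GS − V_t = 2.59 V; 7.8 ≥ 2.59 ✓.

I_D ≈ 1.7 mA, V_DS ≈ 7.8 V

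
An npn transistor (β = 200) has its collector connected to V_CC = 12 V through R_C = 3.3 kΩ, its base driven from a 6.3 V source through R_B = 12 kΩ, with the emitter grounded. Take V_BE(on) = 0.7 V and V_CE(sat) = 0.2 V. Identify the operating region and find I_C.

Assume active: I_B = (6.3 − 0.7)/12 = 0.467 mA, giving I_C = β·I_B = 93.3 mA.
But then V_CE = 12 − 93.3×3.3 = -296 V < V_CE(sat) = 0.2 V — impossible in the active region.
So the transistor is saturated. With V_CE = 0.2 V, I_C = (V_CC − 0.2)/R_C = 11.8/3.3 = 3.58 mA.
Check: β·I_B = 93.3 mA > I_C = 3.58 mA, confirming saturation.

saturation; I_C ≈ 3.6 mA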